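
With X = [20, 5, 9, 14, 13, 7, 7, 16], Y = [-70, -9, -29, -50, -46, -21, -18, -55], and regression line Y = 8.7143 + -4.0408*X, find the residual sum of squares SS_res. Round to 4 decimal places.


Compute predicted values, then residuals = yi - yhat_i.
Residuals: [2.1017, 2.4897, -1.3471, -2.1431, -2.1839, -1.4287, 1.5713, 0.9385].
SSres = sum(residual^2) = 27.1837.

27.1837


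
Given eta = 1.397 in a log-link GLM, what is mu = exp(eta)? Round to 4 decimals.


Apply the inverse link:
mu = e^1.397 = 4.0431.

4.0431


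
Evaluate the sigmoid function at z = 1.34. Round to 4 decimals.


First, exp(-1.3400) = 0.2618.
Then sigma(z) = 1/(1 + 0.2618) = 0.7925.

0.7925


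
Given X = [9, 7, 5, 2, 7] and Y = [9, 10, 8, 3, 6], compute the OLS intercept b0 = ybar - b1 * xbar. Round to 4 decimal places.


The slope is b1 = 0.8214.
Sample means are xbar = 6.0000 and ybar = 7.2000.
Intercept: b0 = 7.2000 - (0.8214)(6.0000) = 2.2714.

2.2714


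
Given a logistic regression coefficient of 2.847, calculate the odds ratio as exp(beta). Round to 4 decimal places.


The odds ratio is computed as:
OR = e^(2.847) = 17.2360.

17.2360


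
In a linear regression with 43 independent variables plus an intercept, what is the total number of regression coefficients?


Total coefficients = number of predictors + 1 (for the intercept).
= 43 + 1 = 44.

44


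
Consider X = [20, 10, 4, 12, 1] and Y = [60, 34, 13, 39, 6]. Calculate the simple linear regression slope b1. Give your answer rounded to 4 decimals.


The sample means are xbar = 9.4000 and ybar = 30.4000.
Compute S_xx = 219.2000 and S_xy = 637.2000.
Slope b1 = S_xy / S_xx = 637.2000 / 219.2000 = 2.9069.

2.9069


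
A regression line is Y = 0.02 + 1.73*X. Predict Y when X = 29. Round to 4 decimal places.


Substitute X = 29 into the equation:
Y = 0.02 + 1.73 * 29 = 0.02 + 50.1700 = 50.1900.

50.1900


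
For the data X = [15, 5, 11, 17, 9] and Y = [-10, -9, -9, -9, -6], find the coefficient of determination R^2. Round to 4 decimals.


After computing the OLS fit (b0=-7.2500, b1=-0.1184):
SSres = 7.9211, SStot = 9.2000.
R^2 = 1 - 7.9211/9.2000 = 0.1390.

0.1390


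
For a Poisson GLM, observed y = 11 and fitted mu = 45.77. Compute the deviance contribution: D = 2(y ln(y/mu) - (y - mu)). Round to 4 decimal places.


Compute y*ln(y/mu) = 11*ln(11/45.77) = 11*-1.425734 = -15.683074.
y - mu = -34.77.
D = 2*(-15.683074 - (-34.77)) = 38.173852, which rounds to 38.1739.

38.1739


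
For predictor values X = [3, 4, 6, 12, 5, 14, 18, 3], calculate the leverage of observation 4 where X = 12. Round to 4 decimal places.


Mean of X: xbar = 8.1250.
SXX = 230.8750.
For X = 12: h = 1/8 + (12 - 8.1250)^2/230.8750 = 0.1900.

0.1900


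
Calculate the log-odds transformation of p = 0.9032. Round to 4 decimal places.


Compute the odds: 0.9032/0.0968 = 9.3306.
Take the natural log: ln(9.3306) = 2.2333.

2.2333


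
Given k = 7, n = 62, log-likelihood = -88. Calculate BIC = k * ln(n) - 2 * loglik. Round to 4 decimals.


Compute k*ln(n) = 7*ln(62) = 7*4.127134 = 28.889938.
Then -2*loglik = 176.
BIC = 28.889938 + 176 = 204.889938, which rounds to 204.8899.

204.8899


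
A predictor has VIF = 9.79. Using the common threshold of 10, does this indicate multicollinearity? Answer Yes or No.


Check: VIF = 9.79 vs threshold = 10.
Since 9.79 < 10, the answer is No.

No


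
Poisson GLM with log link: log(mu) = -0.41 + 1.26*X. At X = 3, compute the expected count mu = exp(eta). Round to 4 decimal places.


Linear predictor: eta = -0.41 + (1.26)(3) = 3.3700.
Expected count: mu = exp(3.3700) = 29.0785.

29.0785


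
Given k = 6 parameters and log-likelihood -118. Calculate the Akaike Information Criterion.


AIC = 2*6 - 2*(-118).
= 12 + 236 = 248.

248


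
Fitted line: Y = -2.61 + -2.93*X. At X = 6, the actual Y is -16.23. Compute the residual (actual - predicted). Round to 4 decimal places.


Fitted value at X = 6 is yhat = -2.61 + -2.93*6 = -20.1900.
Residual = -16.23 - -20.1900 = 3.9600.

3.9600


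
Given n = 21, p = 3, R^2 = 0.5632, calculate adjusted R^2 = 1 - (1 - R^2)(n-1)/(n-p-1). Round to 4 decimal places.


Adjusted R^2 = 1 - (1 - R^2) * (n-1)/(n-p-1).
(1 - R^2) = 0.4368.
(n-1)/(n-p-1) = 20/17.
(1 - R^2) * (n-1) = 0.4368 * 20 = 8.7360.
Divide by (n-p-1): 8.7360 / 17 = 0.5139.
Adj R^2 = 1 - 0.5139 = 0.4861.

0.4861


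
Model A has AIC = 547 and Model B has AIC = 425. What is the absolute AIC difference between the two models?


Compute |547 - 425| = 122.
Model B has the smaller AIC.

122


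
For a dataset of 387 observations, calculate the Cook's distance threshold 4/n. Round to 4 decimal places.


The threshold is 4/n.
4/387 = 0.0103.

0.0103


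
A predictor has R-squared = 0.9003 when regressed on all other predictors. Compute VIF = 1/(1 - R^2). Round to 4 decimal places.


Using VIF = 1/(1 - R^2_j):
1 - 0.9003 = 0.0997.
VIF = 10.0301.

10.0301


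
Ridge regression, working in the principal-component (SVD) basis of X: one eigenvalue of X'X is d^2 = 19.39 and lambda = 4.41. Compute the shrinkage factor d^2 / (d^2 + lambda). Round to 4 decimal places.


Denominator = d^2 + lambda = 19.39 + 4.41 = 23.8000.
Shrinkage = 19.39 / 23.8000 = 0.8147.

0.8147


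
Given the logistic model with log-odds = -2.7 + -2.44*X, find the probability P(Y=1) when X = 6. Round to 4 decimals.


Compute z = -2.7 + (-2.44)(6) = -17.3400.
exp(-z) = 33936442.6713.
P = 1/(1 + 33936442.6713) = 0.0000.

0.0000


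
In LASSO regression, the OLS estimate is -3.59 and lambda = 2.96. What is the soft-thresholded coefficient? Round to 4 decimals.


Absolute value: |-3.59| = 3.59.
Compare to lambda = 2.96.
Since |beta| > lambda, coefficient = sign(beta)*(|beta| - lambda) = -0.6300.

-0.6300


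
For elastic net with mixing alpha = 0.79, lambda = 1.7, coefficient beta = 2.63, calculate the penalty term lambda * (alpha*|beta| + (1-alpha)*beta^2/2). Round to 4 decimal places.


alpha * |beta| = 0.79 * 2.63 = 2.0777.
(1-alpha) * beta^2/2 = 0.21 * 6.9169/2 = 0.7263.
Total = 1.7 * (2.0777 + 0.7263) = 4.7668.

4.7668


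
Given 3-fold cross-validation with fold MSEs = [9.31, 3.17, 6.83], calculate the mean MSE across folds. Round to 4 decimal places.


Add all fold MSEs: 19.3100.
Divide by k = 3: 19.3100/3 = 6.4367.

6.4367


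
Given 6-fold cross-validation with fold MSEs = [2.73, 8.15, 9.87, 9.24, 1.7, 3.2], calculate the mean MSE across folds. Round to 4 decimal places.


Total MSE across folds = 34.8900.
CV-MSE = 34.8900/6 = 5.8150.

5.8150


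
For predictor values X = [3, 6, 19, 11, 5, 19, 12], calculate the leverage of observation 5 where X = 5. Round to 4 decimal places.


n = 7, xbar = 10.7143.
SXX = sum((xi - xbar)^2) = 253.4286.
h = 1/7 + (5 - 10.7143)^2 / 253.4286 = 0.2717.

0.2717


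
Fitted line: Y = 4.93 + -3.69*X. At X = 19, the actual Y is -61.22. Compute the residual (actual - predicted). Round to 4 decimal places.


Compute yhat = 4.93 + (-3.69)(19) = -65.1800.
Residual = actual - predicted = -61.22 - -65.1800 = 3.9600.

3.9600


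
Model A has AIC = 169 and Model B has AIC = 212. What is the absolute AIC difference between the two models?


Absolute difference = |169 - 212| = 43.
The model with lower AIC (A) is preferred.

43


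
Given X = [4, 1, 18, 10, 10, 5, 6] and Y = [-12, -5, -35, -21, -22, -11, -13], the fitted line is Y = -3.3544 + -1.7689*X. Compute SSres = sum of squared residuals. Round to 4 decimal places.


For each point, residual = actual - predicted.
Residuals: [-1.5700, 0.1233, 0.1946, 0.0434, -0.9566, 1.1989, 0.9678].
Sum of squared residuals = 5.8089.

5.8089


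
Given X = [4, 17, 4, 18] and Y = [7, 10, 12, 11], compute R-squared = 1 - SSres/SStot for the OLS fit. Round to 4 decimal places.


After computing the OLS fit (b0=9.1765, b1=0.0766):
SSres = 12.9275, SStot = 14.0000.
R^2 = 1 - 12.9275/14.0000 = 0.0766.

0.0766


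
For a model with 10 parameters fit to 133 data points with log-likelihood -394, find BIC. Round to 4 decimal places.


Compute k*ln(n) = 10*ln(133) = 10*4.890349 = 48.903490.
Then -2*loglik = 788.
BIC = 48.903490 + 788 = 836.903490, which rounds to 836.9035.

836.9035


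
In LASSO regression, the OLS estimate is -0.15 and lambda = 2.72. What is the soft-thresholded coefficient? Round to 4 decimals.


|beta_OLS| = 0.15.
lambda = 2.72.
Since |beta| <= lambda, the coefficient is set to 0.
Result = 0.0000.

0.0000


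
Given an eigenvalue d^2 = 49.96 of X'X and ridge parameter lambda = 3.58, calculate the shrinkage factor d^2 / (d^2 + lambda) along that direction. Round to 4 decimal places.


Compute the denominator: 49.96 + 3.58 = 53.5400.
Shrinkage factor = 49.96 / 53.5400 = 0.9331.

0.9331


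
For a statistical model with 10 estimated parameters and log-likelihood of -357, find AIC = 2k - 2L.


Compute:
2k = 2*10 = 20.
-2*loglik = -2*(-357) = 714.
AIC = 20 + 714 = 734.

734


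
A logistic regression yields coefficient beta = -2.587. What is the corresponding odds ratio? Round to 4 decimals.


Odds ratio = exp(beta) = exp(-2.587).
= 0.0752.

0.0752


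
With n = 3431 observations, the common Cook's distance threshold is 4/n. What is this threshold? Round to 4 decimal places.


The threshold is 4/n.
4/3431 = 0.0012.

0.0012


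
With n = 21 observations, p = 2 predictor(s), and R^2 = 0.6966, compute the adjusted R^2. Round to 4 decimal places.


Using the formula:
(1 - 0.6966) = 0.3034.
Multiply by 20/18: 0.3034 * 20 = 6.0680, then 6.0680 / 18 = 0.3371.
Adj R^2 = 1 - 0.3371 = 0.6629.

0.6629


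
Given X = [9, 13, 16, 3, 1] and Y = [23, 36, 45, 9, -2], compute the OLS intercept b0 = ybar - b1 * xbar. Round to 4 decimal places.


The slope is b1 = 2.9877.
Sample means are xbar = 8.4000 and ybar = 22.2000.
Intercept: b0 = 22.2000 - (2.9877)(8.4000) = -2.8971.

-2.8971


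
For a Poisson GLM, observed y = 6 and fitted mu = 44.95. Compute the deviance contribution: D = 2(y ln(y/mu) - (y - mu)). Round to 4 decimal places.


First: ln(6/44.95) = -2.013791.
Then: 6 * -2.013791 = -12.082746.
y - mu = 6 - 44.95 = -38.95.
D = 2(-12.082746 - -38.95) = 53.734508, which rounds to 53.7345.

53.7345


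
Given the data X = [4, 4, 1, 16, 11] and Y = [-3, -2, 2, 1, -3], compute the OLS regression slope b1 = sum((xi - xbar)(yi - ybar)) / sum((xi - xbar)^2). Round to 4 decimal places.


Calculate xbar = 7.2000, ybar = -1.0000.
S_xx = 150.8000, S_xy = 1.0000.
Using b1 = S_xy / S_xx = 1.0000 / 150.8000, we get b1 = 0.0066.

0.0066


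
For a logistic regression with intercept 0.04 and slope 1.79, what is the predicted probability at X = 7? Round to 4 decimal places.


Linear predictor: z = 0.04 + 1.79 * 7 = 12.5700.
P = 1/(1 + exp(-12.5700)) = 1/(1 + 0.0000) = 1.0000.

1.0000


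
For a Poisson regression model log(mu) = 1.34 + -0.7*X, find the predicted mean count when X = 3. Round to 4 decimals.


Linear predictor: eta = 1.34 + (-0.7)(3) = -0.7600.
Expected count: mu = exp(-0.7600) = 0.4677.

0.4677


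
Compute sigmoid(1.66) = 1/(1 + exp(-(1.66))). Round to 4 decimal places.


First, exp(-1.6600) = 0.1901.
Then sigma(z) = 1/(1 + 0.1901) = 0.8402.

0.8402


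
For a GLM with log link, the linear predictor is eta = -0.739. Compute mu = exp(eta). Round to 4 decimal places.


Apply the inverse link:
mu = e^-0.739 = 0.4776.

0.4776


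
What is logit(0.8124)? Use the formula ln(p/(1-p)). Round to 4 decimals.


Compute the odds: 0.8124/0.1876 = 4.3305.
Take the natural log: ln(4.3305) = 1.4657.

1.4657


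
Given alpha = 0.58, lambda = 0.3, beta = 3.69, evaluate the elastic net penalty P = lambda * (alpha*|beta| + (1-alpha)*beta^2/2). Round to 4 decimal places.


Compute:
L1 = 0.58 * 3.69 = 2.1402.
L2 = 0.42 * 3.69^2 / 2 = 2.8594.
Penalty = 0.3 * (2.1402 + 2.8594) = 1.4999.

1.4999


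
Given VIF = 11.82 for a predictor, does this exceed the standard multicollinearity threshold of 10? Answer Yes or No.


The threshold is 10.
VIF = 11.82 is >= 10.
Multicollinearity indication: Yes.

Yes


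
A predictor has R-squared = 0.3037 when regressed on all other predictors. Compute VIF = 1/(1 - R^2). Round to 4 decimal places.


Denominator: 1 - 0.3037 = 0.6963.
VIF = 1 / 0.6963 = 1.4362.

1.4362


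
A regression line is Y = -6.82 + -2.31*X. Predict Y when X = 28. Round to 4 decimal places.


Substitute X = 28 into the equation:
Y = -6.82 + -2.31 * 28 = -6.82 + -64.6800 = -71.5000.

-71.5000


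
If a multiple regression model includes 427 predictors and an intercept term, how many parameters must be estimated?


Including the intercept, the model has 427 predictor coefficients + 1 intercept.
Total = 428.

428


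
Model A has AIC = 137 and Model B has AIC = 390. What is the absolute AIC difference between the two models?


Absolute difference = |137 - 390| = 253.
The model with lower AIC (A) is preferred.

253


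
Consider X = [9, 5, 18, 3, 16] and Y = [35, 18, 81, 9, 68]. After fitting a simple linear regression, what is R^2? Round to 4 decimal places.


The fitted line is Y = -5.9874 + 4.7243*X.
SSres = 9.5092, SStot = 3910.8000.
R^2 = 1 - SSres/SStot = 0.9976.

0.9976


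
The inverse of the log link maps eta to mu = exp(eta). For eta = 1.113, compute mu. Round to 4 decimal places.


Apply the inverse link:
mu = e^1.113 = 3.0435.

3.0435


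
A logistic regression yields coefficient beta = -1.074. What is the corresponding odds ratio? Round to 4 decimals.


Odds ratio = exp(beta) = exp(-1.074).
= 0.3416.

0.3416


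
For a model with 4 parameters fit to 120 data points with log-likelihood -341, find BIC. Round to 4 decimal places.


Compute k*ln(n) = 4*ln(120) = 4*4.787492 = 19.149968.
Then -2*loglik = 682.
BIC = 19.149968 + 682 = 701.149968, which rounds to 701.1500.

701.1500


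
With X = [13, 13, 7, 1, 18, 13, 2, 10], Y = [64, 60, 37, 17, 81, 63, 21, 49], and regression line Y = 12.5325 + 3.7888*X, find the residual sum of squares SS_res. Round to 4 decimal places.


Compute predicted values, then residuals = yi - yhat_i.
Residuals: [2.2131, -1.7869, -2.0541, 0.6787, 0.2691, 1.2131, 0.8899, -1.4205].
SSres = sum(residual^2) = 17.1246.

17.1246


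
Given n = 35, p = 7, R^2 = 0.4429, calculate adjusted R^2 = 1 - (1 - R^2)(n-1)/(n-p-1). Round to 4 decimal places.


Adjusted R^2 = 1 - (1 - R^2) * (n-1)/(n-p-1).
(1 - R^2) = 0.5571.
(n-1)/(n-p-1) = 34/27.
(1 - R^2) * (n-1) = 0.5571 * 34 = 18.9414.
Divide by (n-p-1): 18.9414 / 27 = 0.7015.
Adj R^2 = 1 - 0.7015 = 0.2985.

0.2985


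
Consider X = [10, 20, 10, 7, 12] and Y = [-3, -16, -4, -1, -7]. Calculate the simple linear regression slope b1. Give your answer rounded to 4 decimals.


Calculate xbar = 11.8000, ybar = -6.2000.
S_xx = 96.8000, S_xy = -115.2000.
Using b1 = S_xy / S_xx = -115.2000 / 96.8000, we get b1 = -1.1901.

-1.1901


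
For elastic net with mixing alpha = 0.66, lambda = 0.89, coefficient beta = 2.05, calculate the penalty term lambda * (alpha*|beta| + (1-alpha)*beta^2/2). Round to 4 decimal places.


Compute:
L1 = 0.66 * 2.05 = 1.3530.
L2 = 0.34 * 2.05^2 / 2 = 0.7144.
Penalty = 0.89 * (1.3530 + 0.7144) = 1.8400.

1.8400


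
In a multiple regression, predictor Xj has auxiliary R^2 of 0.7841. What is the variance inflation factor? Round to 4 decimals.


VIF = 1 / (1 - 0.7841).
= 1 / 0.2159 = 4.6318.

4.6318


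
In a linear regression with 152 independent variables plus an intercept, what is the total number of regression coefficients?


Including the intercept, the model has 152 predictor coefficients + 1 intercept.
Total = 153.

153


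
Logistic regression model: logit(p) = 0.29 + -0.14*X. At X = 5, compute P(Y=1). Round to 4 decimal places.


Compute z = 0.29 + (-0.14)(5) = -0.4100.
exp(-z) = 1.5068.
P = 1/(1 + 1.5068) = 0.3989.

0.3989


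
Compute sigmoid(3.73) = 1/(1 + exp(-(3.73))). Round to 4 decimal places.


First, exp(-3.7300) = 0.0240.
Then sigma(z) = 1/(1 + 0.0240) = 0.9766.

0.9766


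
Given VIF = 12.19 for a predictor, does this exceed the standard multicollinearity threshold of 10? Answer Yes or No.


The threshold is 10.
VIF = 12.19 is >= 10.
Multicollinearity indication: Yes.

Yes


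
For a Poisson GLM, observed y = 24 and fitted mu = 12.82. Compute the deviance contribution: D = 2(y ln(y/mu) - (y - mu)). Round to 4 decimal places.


Compute y*ln(y/mu) = 24*ln(24/12.82) = 24*0.627047 = 15.049128.
y - mu = 11.18.
D = 2*(15.049128 - (11.18)) = 7.738256, which rounds to 7.7383.

7.7383


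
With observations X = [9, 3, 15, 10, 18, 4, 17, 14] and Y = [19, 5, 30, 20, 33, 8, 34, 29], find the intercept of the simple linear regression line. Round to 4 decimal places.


Compute b1 = 1.9495 from the OLS formula.
With xbar = 11.2500 and ybar = 22.2500, the intercept is:
b0 = 22.2500 - 1.9495 * 11.2500 = 0.3187.

0.3187


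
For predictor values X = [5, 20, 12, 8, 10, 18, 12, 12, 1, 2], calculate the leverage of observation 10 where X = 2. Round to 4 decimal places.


n = 10, xbar = 10.0000.
SXX = sum((xi - xbar)^2) = 350.0000.
h = 1/10 + (2 - 10.0000)^2 / 350.0000 = 0.2829.

0.2829


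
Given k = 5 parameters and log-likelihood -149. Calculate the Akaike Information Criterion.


Compute:
2k = 2*5 = 10.
-2*loglik = -2*(-149) = 298.
AIC = 10 + 298 = 308.

308


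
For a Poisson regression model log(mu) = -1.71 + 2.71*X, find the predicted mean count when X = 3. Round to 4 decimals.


Compute eta = -1.71 + 2.71 * 3 = 6.4200.
Apply inverse link: mu = e^6.4200 = 614.0031.

614.0031


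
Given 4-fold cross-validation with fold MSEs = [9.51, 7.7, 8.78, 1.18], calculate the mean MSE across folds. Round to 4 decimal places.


Add all fold MSEs: 27.1700.
Divide by k = 4: 27.1700/4 = 6.7925.

6.7925


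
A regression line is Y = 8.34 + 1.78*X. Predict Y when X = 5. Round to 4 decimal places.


Plug X = 5 into Y = 8.34 + 1.78*X:
Y = 8.34 + 8.9000 = 17.2400.

17.2400


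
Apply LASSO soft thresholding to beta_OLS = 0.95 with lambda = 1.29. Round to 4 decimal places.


Check: |0.95| = 0.95 vs lambda = 1.29.
Since |beta| <= lambda, the coefficient is set to 0.
Soft-thresholded coefficient = 0.0000.

0.0000


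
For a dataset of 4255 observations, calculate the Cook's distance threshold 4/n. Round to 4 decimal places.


Cook's distance cutoff = 4/n = 4/4255.
= 0.0009.

0.0009


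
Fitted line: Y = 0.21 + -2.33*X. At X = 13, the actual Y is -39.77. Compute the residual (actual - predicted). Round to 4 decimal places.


Compute yhat = 0.21 + (-2.33)(13) = -30.0800.
Residual = actual - predicted = -39.77 - -30.0800 = -9.6900.

-9.6900


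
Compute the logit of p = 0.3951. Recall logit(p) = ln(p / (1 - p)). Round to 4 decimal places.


The odds are p/(1-p) = 0.3951 / 0.6049 = 0.6532.
logit(p) = ln(0.6532) = -0.4259.

-0.4259


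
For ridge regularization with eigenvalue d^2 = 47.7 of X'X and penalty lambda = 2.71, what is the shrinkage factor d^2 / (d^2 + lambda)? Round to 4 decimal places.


d^2 + lambda = 47.7 + 2.71 = 50.4100.
Shrinkage factor = 47.7/50.4100 = 0.9462.

0.9462


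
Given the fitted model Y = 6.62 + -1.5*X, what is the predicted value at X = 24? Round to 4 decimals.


Plug X = 24 into Y = 6.62 + -1.5*X:
Y = 6.62 + -36.0000 = -29.3800.

-29.3800


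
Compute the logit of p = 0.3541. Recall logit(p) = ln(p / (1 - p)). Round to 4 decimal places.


Compute the odds: 0.3541/0.6459 = 0.5482.
Take the natural log: ln(0.5482) = -0.6011.

-0.6011


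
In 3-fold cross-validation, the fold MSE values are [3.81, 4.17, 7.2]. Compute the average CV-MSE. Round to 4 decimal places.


Add all fold MSEs: 15.1800.
Divide by k = 3: 15.1800/3 = 5.0600.

5.0600


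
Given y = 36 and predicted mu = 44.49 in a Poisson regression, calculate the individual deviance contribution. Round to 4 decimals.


y/mu = 36/44.49 = 0.809171 (approx.), and ln(36/44.49) = -0.211746.
y * ln(y/mu) = 36 * -0.211746 = -7.622856.
y - mu = -8.49.
D = 2 * (-7.622856 - -8.49) = 1.734288, which rounds to 1.7343.

1.7343


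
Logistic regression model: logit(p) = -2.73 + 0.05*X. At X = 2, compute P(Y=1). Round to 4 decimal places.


z = -2.73 + 0.05 * 2 = -2.6300.
Sigmoid: P = 1 / (1 + exp(2.6300)) = 0.0672.

0.0672


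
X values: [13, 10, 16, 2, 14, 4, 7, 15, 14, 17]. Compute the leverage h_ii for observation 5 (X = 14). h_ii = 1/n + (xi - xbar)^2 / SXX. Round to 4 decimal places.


n = 10, xbar = 11.2000.
SXX = sum((xi - xbar)^2) = 245.6000.
h = 1/10 + (14 - 11.2000)^2 / 245.6000 = 0.1319.

0.1319


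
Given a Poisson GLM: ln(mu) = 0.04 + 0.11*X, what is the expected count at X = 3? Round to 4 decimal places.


Linear predictor: eta = 0.04 + (0.11)(3) = 0.3700.
Expected count: mu = exp(0.3700) = 1.4477.

1.4477


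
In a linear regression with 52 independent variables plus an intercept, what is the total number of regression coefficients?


Total coefficients = number of predictors + 1 (for the intercept).
= 52 + 1 = 53.

53


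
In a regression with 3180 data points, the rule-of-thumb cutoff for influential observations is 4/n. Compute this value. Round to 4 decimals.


Using the rule of thumb:
Threshold = 4 / 3180 = 0.0013.

0.0013


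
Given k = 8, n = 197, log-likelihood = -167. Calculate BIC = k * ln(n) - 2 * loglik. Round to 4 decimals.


k * ln(n) = 8 * ln(197) = 8 * 5.283204 = 42.265632.
-2 * loglik = -2 * (-167) = 334.
BIC = 42.265632 + 334 = 376.265632, which rounds to 376.2656.

376.2656


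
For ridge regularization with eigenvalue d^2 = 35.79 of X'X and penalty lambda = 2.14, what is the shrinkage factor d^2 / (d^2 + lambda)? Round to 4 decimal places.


d^2 + lambda = 35.79 + 2.14 = 37.9300.
Shrinkage factor = 35.79/37.9300 = 0.9436.

0.9436


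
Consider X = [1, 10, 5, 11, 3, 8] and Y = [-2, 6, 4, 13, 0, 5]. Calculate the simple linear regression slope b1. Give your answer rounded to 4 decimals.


Calculate xbar = 6.3333, ybar = 4.3333.
S_xx = 79.3333, S_xy = 96.3333.
Using b1 = S_xy / S_xx = 96.3333 / 79.3333, we get b1 = 1.2143.

1.2143


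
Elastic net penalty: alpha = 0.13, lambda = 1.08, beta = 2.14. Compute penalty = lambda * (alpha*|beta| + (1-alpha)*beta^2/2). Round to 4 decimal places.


Compute:
L1 = 0.13 * 2.14 = 0.2782.
L2 = 0.87 * 2.14^2 / 2 = 1.9921.
Penalty = 1.08 * (0.2782 + 1.9921) = 2.4520.

2.4520


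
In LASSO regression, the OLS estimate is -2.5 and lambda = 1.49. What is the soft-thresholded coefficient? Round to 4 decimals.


Absolute value: |-2.5| = 2.5.
Compare to lambda = 1.49.
Since |beta| > lambda, coefficient = sign(beta)*(|beta| - lambda) = -1.0100.

-1.0100


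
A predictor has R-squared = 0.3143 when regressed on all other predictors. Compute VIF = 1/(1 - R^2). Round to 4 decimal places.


Using VIF = 1/(1 - R^2_j):
1 - 0.3143 = 0.6857.
VIF = 1.4584.

1.4584


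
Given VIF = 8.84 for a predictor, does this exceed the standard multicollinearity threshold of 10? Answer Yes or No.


Compare VIF = 8.84 to the threshold of 10.
8.84 < 10, so the answer is No.

No


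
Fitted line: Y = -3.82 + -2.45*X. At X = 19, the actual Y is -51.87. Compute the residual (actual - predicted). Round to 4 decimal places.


Predicted = -3.82 + -2.45 * 19 = -50.3700.
Residual = -51.87 - -50.3700 = -1.5000.

-1.5000


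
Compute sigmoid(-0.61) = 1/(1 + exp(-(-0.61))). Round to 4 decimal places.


Compute exp(0.6100) = 1.8404.
Sigmoid = 1 / (1 + 1.8404) = 1 / 2.8404 = 0.3521.

0.3521


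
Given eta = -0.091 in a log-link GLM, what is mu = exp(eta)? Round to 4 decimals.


The inverse log link gives:
mu = exp(-0.091) = 0.9130.

0.9130


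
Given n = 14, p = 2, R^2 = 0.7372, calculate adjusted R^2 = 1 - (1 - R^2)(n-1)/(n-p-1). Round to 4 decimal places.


Using the formula:
(1 - 0.7372) = 0.2628.
Multiply by 13/11: 0.2628 * 13 = 3.4164, then 3.4164 / 11 = 0.3106.
Adj R^2 = 1 - 0.3106 = 0.6894.

0.6894


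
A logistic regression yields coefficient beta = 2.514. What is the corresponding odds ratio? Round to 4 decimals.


Odds ratio = exp(beta) = exp(2.514).
= 12.3542.

12.3542


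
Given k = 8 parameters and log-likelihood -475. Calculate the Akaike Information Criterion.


Compute:
2k = 2*8 = 16.
-2*loglik = -2*(-475) = 950.
AIC = 16 + 950 = 966.

966


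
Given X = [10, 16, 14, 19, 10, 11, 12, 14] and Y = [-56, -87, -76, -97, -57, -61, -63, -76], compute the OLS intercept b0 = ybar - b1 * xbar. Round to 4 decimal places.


Compute b1 = -4.7158 from the OLS formula.
With xbar = 13.2500 and ybar = -71.6250, the intercept is:
b0 = -71.6250 - -4.7158 * 13.2500 = -9.1403.

-9.1403


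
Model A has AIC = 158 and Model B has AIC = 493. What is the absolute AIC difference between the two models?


Absolute difference = |158 - 493| = 335.
The model with lower AIC (A) is preferred.

335


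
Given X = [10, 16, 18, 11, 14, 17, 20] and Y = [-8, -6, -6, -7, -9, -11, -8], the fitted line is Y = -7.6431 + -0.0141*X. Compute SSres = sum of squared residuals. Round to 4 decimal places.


Compute predicted values, then residuals = yi - yhat_i.
Residuals: [-0.2159, 1.8687, 1.8969, 0.7982, -1.1595, -3.1172, -0.0749].
SSres = sum(residual^2) = 18.8410.

18.8410


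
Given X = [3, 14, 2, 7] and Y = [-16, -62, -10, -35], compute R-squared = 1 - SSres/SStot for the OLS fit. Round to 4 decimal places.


The fitted line is Y = -2.8876 + -4.2865*X.
SSres = 7.4438, SStot = 1642.7500.
R^2 = 1 - SSres/SStot = 0.9955.

0.9955


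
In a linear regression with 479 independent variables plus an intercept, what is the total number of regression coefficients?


Including the intercept, the model has 479 predictor coefficients + 1 intercept.
Total = 480.

480


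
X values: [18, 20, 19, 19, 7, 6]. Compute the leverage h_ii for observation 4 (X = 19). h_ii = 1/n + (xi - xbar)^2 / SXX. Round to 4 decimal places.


Mean of X: xbar = 14.8333.
SXX = 210.8333.
For X = 19: h = 1/6 + (19 - 14.8333)^2/210.8333 = 0.2490.

0.2490


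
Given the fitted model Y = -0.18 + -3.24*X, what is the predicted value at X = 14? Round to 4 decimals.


Predicted value:
Y = -0.18 + (-3.24)(14) = -0.18 + -45.3600 = -45.5400.

-45.5400


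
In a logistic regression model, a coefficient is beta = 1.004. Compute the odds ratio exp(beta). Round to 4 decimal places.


The odds ratio is computed as:
OR = e^(1.004) = 2.7292.

2.7292


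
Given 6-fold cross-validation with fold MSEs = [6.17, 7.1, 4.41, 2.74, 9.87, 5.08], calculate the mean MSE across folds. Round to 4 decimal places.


Total MSE across folds = 35.3700.
CV-MSE = 35.3700/6 = 5.8950.

5.8950


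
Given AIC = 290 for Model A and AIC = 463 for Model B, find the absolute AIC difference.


Absolute difference = |290 - 463| = 173.
The model with lower AIC (A) is preferred.

173


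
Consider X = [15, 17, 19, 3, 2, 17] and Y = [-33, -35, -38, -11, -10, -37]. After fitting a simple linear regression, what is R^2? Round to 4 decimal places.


Fit the OLS line: b0 = -6.3278, b1 = -1.7265.
SSres = 4.3924.
SStot = 865.3333.
R^2 = 1 - 4.3924/865.3333 = 0.9949.

0.9949


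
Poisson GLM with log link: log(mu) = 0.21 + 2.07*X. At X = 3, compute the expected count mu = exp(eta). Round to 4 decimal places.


Compute eta = 0.21 + 2.07 * 3 = 6.4200.
Apply inverse link: mu = e^6.4200 = 614.0031.

614.0031


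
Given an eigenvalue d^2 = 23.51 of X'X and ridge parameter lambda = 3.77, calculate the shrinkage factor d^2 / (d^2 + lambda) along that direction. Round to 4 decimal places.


d^2 + lambda = 23.51 + 3.77 = 27.2800.
Shrinkage factor = 23.51/27.2800 = 0.8618.

0.8618


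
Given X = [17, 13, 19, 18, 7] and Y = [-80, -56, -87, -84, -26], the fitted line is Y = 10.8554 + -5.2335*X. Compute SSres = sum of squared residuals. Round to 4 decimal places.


Compute predicted values, then residuals = yi - yhat_i.
Residuals: [-1.8859, 1.1801, 1.5811, -0.6524, -0.2209].
SSres = sum(residual^2) = 7.9236.

7.9236


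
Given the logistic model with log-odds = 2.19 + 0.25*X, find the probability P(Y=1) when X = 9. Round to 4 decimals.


Linear predictor: z = 2.19 + 0.25 * 9 = 4.4400.
P = 1/(1 + exp(-4.4400)) = 1/(1 + 0.0118) = 0.9883.

0.9883


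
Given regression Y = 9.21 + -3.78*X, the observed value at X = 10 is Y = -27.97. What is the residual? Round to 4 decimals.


Compute yhat = 9.21 + (-3.78)(10) = -28.5900.
Residual = actual - predicted = -27.97 - -28.5900 = 0.6200.

0.6200


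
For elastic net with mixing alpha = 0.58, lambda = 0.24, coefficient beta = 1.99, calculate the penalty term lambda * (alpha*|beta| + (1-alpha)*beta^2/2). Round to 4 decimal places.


alpha * |beta| = 0.58 * 1.99 = 1.1542.
(1-alpha) * beta^2/2 = 0.42 * 3.9601/2 = 0.8316.
Total = 0.24 * (1.1542 + 0.8316) = 0.4766.

0.4766


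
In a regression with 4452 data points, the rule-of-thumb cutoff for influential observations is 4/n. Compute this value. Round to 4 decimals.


Cook's distance cutoff = 4/n = 4/4452.
= 0.0009.

0.0009


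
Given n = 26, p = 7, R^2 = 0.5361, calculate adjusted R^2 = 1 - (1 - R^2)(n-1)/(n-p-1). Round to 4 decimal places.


Plug in: Adj R^2 = 1 - (1 - 0.5361) * 25/18.
= 1 - 0.4639 * 25/18
= 1 - 11.5975 / 18
= 1 - 0.6443 = 0.3557.

0.3557


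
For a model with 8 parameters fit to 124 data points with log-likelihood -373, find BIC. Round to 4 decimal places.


Compute k*ln(n) = 8*ln(124) = 8*4.820282 = 38.562256.
Then -2*loglik = 746.
BIC = 38.562256 + 746 = 784.562256, which rounds to 784.5623.

784.5623


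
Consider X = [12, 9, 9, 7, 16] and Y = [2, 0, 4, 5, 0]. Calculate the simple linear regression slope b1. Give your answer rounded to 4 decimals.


First compute the means: xbar = 10.6000, ybar = 2.2000.
Then S_xx = sum((xi - xbar)^2) = 49.2000.
S_xy = sum((xi - xbar)(yi - ybar)) = -21.6000.
b1 = S_xy / S_xx = -21.6000 / 49.2000 = -0.4390.

-0.4390


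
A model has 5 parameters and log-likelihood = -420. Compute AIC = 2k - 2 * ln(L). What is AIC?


AIC = 2k - 2*loglik = 2(5) - 2(-420).
= 10 + 840 = 850.

850


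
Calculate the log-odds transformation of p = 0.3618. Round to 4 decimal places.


The odds are p/(1-p) = 0.3618 / 0.6382 = 0.5669.
logit(p) = ln(0.5669) = -0.5676.

-0.5676


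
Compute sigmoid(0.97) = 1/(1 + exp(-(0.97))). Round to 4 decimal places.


Compute exp(-0.9700) = 0.3791.
Sigmoid = 1 / (1 + 0.3791) = 1 / 1.3791 = 0.7251.

0.7251


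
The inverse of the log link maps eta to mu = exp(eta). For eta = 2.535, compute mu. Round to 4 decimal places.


Apply the inverse link:
mu = e^2.535 = 12.6164.

12.6164


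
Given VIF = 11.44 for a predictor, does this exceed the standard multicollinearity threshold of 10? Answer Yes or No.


Compare VIF = 11.44 to the threshold of 10.
11.44 >= 10, so the answer is Yes.

Yes


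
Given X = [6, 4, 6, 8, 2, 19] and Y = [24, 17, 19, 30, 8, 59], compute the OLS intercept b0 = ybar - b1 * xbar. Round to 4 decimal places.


First find the slope: b1 = 2.9276.
Means: xbar = 7.5000, ybar = 26.1667.
b0 = ybar - b1 * xbar = 26.1667 - 2.9276 * 7.5000 = 4.2098.

4.2098


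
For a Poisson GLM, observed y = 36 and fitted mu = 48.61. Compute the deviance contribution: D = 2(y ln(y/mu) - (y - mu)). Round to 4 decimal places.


y/mu = 36/48.61 = 0.740588 (approx.), and ln(36/48.61) = -0.300310.
y * ln(y/mu) = 36 * -0.300310 = -10.811160.
y - mu = -12.61.
D = 2 * (-10.811160 - -12.61) = 3.597680, which rounds to 3.5977.

3.5977


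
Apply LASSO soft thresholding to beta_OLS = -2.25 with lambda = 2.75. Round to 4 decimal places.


|beta_OLS| = 2.25.
lambda = 2.75.
Since |beta| <= lambda, the coefficient is set to 0.
Result = 0.0000.

0.0000


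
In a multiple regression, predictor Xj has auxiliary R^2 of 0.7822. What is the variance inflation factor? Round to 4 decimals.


Denominator: 1 - 0.7822 = 0.2178.
VIF = 1 / 0.2178 = 4.5914.

4.5914


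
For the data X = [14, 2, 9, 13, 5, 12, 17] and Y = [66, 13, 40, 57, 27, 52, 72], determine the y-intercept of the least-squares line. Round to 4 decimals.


Compute b1 = 4.0051 from the OLS formula.
With xbar = 10.2857 and ybar = 46.7143, the intercept is:
b0 = 46.7143 - 4.0051 * 10.2857 = 5.5188.

5.5188


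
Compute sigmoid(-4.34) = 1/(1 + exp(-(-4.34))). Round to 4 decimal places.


First, exp(4.3400) = 76.7075.
Then sigma(z) = 1/(1 + 76.7075) = 0.0129.

0.0129


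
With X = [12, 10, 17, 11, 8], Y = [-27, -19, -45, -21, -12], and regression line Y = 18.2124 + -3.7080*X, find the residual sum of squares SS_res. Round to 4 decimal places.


Compute predicted values, then residuals = yi - yhat_i.
Residuals: [-0.7164, -0.1324, -0.1764, 1.5756, -0.5484].
SSres = sum(residual^2) = 3.3451.

3.3451


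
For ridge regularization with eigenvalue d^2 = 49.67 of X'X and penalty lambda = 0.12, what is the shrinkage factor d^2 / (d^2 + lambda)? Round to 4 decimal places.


Compute the denominator: 49.67 + 0.12 = 49.7900.
Shrinkage factor = 49.67 / 49.7900 = 0.9976.

0.9976


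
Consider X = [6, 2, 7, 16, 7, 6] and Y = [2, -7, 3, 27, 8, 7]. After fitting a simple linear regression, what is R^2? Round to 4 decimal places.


After computing the OLS fit (b0=-10.8012, b1=2.3820):
SSres = 28.3385, SStot = 637.3333.
R^2 = 1 - 28.3385/637.3333 = 0.9555.

0.9555


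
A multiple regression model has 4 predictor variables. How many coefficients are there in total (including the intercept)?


Including the intercept, the model has 4 predictor coefficients + 1 intercept.
Total = 5.

5


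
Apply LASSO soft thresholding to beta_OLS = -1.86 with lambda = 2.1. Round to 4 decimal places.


|beta_OLS| = 1.86.
lambda = 2.1.
Since |beta| <= lambda, the coefficient is set to 0.
Result = 0.0000.

0.0000


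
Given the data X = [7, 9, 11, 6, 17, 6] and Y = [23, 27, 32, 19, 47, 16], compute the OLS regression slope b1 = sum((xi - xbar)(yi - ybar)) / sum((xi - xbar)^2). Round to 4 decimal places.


First compute the means: xbar = 9.3333, ybar = 27.3333.
Then S_xx = sum((xi - xbar)^2) = 89.3333.
S_xy = sum((xi - xbar)(yi - ybar)) = 234.3333.
b1 = S_xy / S_xx = 234.3333 / 89.3333 = 2.6231.

2.6231


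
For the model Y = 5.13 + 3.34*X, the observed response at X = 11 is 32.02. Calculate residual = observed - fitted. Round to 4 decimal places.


Fitted value at X = 11 is yhat = 5.13 + 3.34*11 = 41.8700.
Residual = 32.02 - 41.8700 = -9.8500.

-9.8500


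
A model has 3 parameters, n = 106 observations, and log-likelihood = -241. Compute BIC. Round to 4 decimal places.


k * ln(n) = 3 * ln(106) = 3 * 4.663439 = 13.990317.
-2 * loglik = -2 * (-241) = 482.
BIC = 13.990317 + 482 = 495.990317, which rounds to 495.9903.

495.9903


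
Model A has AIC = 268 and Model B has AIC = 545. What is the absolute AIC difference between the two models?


Compute |268 - 545| = 277.
Model A has the smaller AIC.

277


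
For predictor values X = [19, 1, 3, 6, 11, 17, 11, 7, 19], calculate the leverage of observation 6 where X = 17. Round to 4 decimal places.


Mean of X: xbar = 10.4444.
SXX = 366.2222.
For X = 17: h = 1/9 + (17 - 10.4444)^2/366.2222 = 0.2285.

0.2285


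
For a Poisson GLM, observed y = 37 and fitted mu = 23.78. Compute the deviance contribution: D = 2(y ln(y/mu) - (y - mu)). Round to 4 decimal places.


y/mu = 37/23.78 = 1.555929 (approx.), and ln(37/23.78) = 0.442073.
y * ln(y/mu) = 37 * 0.442073 = 16.356701.
y - mu = 13.22.
D = 2 * (16.356701 - 13.22) = 6.273402, which rounds to 6.2734.

6.2734


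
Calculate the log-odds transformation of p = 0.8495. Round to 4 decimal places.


The odds are p/(1-p) = 0.8495 / 0.1505 = 5.6445.
logit(p) = ln(5.6445) = 1.7307.

1.7307


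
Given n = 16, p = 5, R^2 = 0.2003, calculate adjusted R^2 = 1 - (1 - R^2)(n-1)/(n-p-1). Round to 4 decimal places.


Adjusted R^2 = 1 - (1 - R^2) * (n-1)/(n-p-1).
(1 - R^2) = 0.7997.
(n-1)/(n-p-1) = 15/10.
(1 - R^2) * (n-1) = 0.7997 * 15 = 11.9955.
Divide by (n-p-1): 11.9955 / 10 = 1.1996.
Adj R^2 = 1 - 1.1996 = -0.1996.

-0.1996


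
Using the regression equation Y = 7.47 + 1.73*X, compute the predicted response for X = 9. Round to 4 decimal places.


Predicted value:
Y = 7.47 + (1.73)(9) = 7.47 + 15.5700 = 23.0400.

23.0400


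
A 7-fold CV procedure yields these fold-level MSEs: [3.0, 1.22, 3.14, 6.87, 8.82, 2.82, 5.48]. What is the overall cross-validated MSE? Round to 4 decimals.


Add all fold MSEs: 31.3500.
Divide by k = 7: 31.3500/7 = 4.4786.

4.4786


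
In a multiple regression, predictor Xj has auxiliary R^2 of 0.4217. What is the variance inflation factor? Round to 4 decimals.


Using VIF = 1/(1 - R^2_j):
1 - 0.4217 = 0.5783.
VIF = 1.7292.

1.7292


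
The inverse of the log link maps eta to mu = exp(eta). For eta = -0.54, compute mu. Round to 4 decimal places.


The inverse log link gives:
mu = exp(-0.54) = 0.5827.

0.5827


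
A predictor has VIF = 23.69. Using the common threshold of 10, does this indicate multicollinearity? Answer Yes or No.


Compare VIF = 23.69 to the threshold of 10.
23.69 >= 10, so the answer is Yes.

Yes


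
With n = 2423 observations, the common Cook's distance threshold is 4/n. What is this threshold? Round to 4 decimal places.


The threshold is 4/n.
4/2423 = 0.0017.

0.0017


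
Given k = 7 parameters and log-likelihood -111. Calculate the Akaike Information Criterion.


AIC = 2k - 2*loglik = 2(7) - 2(-111).
= 14 + 222 = 236.

236


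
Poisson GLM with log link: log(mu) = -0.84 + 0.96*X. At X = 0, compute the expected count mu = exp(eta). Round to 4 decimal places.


Compute eta = -0.84 + 0.96 * 0 = -0.8400.
Apply inverse link: mu = e^-0.8400 = 0.4317.

0.4317


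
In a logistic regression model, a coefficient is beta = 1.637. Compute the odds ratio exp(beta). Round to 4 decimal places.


exp(1.637) = 5.1397.
So the odds ratio is 5.1397.

5.1397


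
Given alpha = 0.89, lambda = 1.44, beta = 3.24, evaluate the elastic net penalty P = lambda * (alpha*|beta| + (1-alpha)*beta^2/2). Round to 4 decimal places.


Compute:
L1 = 0.89 * 3.24 = 2.8836.
L2 = 0.11 * 3.24^2 / 2 = 0.5774.
Penalty = 1.44 * (2.8836 + 0.5774) = 4.9838.

4.9838


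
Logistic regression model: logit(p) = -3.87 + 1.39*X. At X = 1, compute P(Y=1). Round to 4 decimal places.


Compute z = -3.87 + (1.39)(1) = -2.4800.
exp(-z) = 11.9413.
P = 1/(1 + 11.9413) = 0.0773.

0.0773


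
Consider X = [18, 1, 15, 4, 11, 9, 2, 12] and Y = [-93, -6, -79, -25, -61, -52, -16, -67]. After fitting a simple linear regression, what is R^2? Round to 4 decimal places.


The fitted line is Y = -4.5728 + -5.0336*X.
SSres = 30.5728, SStot = 6820.8750.
R^2 = 1 - SSres/SStot = 0.9955.

0.9955


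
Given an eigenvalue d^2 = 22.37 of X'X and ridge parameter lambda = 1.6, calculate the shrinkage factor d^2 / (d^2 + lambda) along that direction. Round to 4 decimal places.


d^2 + lambda = 22.37 + 1.6 = 23.9700.
Shrinkage factor = 22.37/23.9700 = 0.9332.

0.9332


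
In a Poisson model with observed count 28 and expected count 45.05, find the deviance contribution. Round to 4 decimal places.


y/mu = 28/45.05 = 0.621532 (approx.), and ln(28/45.05) = -0.475568.
y * ln(y/mu) = 28 * -0.475568 = -13.315904.
y - mu = -17.05.
D = 2 * (-13.315904 - -17.05) = 7.468192, which rounds to 7.4682.

7.4682


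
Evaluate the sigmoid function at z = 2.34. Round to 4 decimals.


exp(-2.3400) = 0.0963.
1 + exp(-z) = 1.0963.
sigmoid = 1/1.0963 = 0.9121.

0.9121


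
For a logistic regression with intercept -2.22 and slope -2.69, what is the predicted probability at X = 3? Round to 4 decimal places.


Compute z = -2.22 + (-2.69)(3) = -10.2900.
exp(-z) = 29436.7744.
P = 1/(1 + 29436.7744) = 0.0000.

0.0000


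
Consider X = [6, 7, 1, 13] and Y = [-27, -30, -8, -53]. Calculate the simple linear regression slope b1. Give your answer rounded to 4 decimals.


Calculate xbar = 6.7500, ybar = -29.5000.
S_xx = 72.7500, S_xy = -272.5000.
Using b1 = S_xy / S_xx = -272.5000 / 72.7500, we get b1 = -3.7457.

-3.7457
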